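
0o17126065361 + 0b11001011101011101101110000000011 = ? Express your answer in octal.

0o50501643364

0b11001011101011101101110000000011 = 0o31353556003 in octal.
Add column by column in base 8, right to left:
  1+3 = 4
  6+0 = 6
  3+0 = 3
  5+6 = 3 carry 1
  6+5+1 = 4 carry 1
  0+5+1 = 6
  6+3 = 1 carry 1
  2+5+1 = 0 carry 1
  1+3+1 = 5
  7+1 = 0 carry 1
  1+3+1 = 5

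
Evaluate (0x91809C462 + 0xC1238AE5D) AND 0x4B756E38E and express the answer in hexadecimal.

0x42242628E

Add column by column in base 16, right to left:
  2+D = F
  6+5 = B
  4+E = 2 carry 1
  C+A+1 = 7 carry 1
  9+8+1 = 2 carry 1
  0+3+1 = 4
  8+2 = A
  1+1 = 2
  9+C = 5 carry 1
  final carry 1
Sum = 0x152A4272BF; now AND with 0x4B756E38E:
  1&0=0, 5&4=4, 2&B=2, A&7=2, 4&5=4, 2&6=2, 7&E=6, 2&3=2, B&8=8, F&E=E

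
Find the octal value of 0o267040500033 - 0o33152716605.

0o233665561226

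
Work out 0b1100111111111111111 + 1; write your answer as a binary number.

The trailing 15 digits are 1 (max in base 2), so adding 1 cascades: they roll to 0 and the next digit up increments.

0b1101000000000000000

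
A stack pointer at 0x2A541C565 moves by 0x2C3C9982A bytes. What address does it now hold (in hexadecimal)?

0x5690B5D8F

Add column by column in base 16, right to left:
  5+A = F
  6+2 = 8
  5+8 = D
  C+9 = 5 carry 1
  1+9+1 = B
  4+C = 0 carry 1
  5+3+1 = 9
  A+C = 6 carry 1
  2+2+1 = 5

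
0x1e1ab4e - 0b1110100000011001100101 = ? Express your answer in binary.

0b1101001111010010011101001

0x1e1ab4e = 0b1111000011010101101001110 in binary.
Subtract column by column in base 2:
  0-1 → 1 (borrow)
  1-0-1 → 0
  1-1 → 0
  1-0 → 1
  0-0 → 0
  0-1 → 1 (borrow)
  1-1-1 → 1 (borrow)
  0-0-1 → 1 (borrow)
  1-0-1 → 0
  1-1 → 0
  0-1 → 1 (borrow)
  1-0-1 → 0
  0-0 → 0
  1-0 → 1
  0-0 → 0
  1-0 → 1
  1-0 → 1
  0-1 → 1 (borrow)
  0-0-1 → 1 (borrow)
  0-1-1 → 0 (borrow)
  0-1-1 → 0 (borrow)
  1-1-1 → 1 (borrow)
  1-0-1 → 0
  1-0 → 1
  1-0 → 1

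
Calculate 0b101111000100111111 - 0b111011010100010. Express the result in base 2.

Subtract column by column in base 2:
  1-0 → 1
  1-1 → 0
  1-0 → 1
  1-0 → 1
  1-0 → 1
  1-1 → 0
  0-0 → 0
  0-1 → 1 (borrow)
  1-0-1 → 0
  0-1 → 1 (borrow)
  0-1-1 → 0 (borrow)
  0-0-1 → 1 (borrow)
  1-1-1 → 1 (borrow)
  1-1-1 → 1 (borrow)
  1-1-1 → 1 (borrow)
  1-0-1 → 0
  0-0 → 0
  1-0 → 1

0b100111101010011101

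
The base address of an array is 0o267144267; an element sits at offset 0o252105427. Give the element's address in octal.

0o541251716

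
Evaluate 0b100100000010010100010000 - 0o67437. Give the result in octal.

0b100100000010010100010000 = 0o44022420 in octal.
Subtract column by column in base 8:
  0-7 → 1 (borrow)
  2-3-1 → 6 (borrow)
  4-4-1 → 7 (borrow)
  2-7-1 → 2 (borrow)
  2-6-1 → 3 (borrow)
  0-0-1 → 7 (borrow)
  4-0-1 → 3
  4-0 → 4

0o43732761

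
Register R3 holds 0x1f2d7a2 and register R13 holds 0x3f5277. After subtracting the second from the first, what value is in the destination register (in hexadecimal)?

0x1b3852b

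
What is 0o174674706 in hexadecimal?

Each octal digit is 3 bits: 1=001 7=111 4=100 6=110 7=111 4=100 7=111 0=000 6=110.
Group the bits into nibbles: 0001 1111 0011 0111 1001 1100 0110 → 1F379C6.

0x1F379C6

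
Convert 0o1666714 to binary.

0b1110110110111001100

Each octal digit is 3 bits: 1=001 6=110 6=110 6=110 7=111 1=001 4=100.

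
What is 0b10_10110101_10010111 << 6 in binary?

Left shift by 6: append 6 zero bits.

0b101011010110010111000000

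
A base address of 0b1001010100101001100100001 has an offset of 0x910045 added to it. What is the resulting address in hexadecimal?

0b1001010100101001100100001 = 0x12a5321 in hexadecimal.
Add column by column in base 16, right to left:
  1+5 = 6
  2+4 = 6
  3+0 = 3
  5+0 = 5
  a+1 = b
  2+9 = b
  1+0 = 1

0x1bb5366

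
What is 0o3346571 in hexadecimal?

0xDCD79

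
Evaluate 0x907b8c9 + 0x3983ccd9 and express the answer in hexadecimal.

0x428b85a2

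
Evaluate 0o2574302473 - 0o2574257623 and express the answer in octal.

Subtract column by column in base 8:
  3-3 → 0
  7-2 → 5
  4-6 → 6 (borrow)
  2-7-1 → 2 (borrow)
  0-5-1 → 2 (borrow)
  3-2-1 → 0
  4-4 → 0
  7-7 → 0
  5-5 → 0
  2-2 → 0

0o22650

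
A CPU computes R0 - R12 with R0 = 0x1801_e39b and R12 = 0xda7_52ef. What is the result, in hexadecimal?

0xa5a90ac

Subtract column by column in base 16:
  b-f → c (borrow)
  9-e-1 → a (borrow)
  3-2-1 → 0
  e-5 → 9
  1-7 → a (borrow)
  0-a-1 → 5 (borrow)
  8-d-1 → a (borrow)
  1-0-1 → 0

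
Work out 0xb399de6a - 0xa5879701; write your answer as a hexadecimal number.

0xe124769

Subtract column by column in base 16:
  a-1 → 9
  6-0 → 6
  e-7 → 7
  d-9 → 4
  9-7 → 2
  9-8 → 1
  3-5 → e (borrow)
  b-a-1 → 0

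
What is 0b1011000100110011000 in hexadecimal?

0x58998

Group the bits into nibbles: 0101 1000 1001 1001 1000 → 58998.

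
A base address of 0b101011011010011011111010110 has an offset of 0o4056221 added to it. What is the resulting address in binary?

0o4056221 = 0b100000101110010010001 in binary.
Add column by column in base 2, right to left:
  0+1 = 1
  1+0 = 1
  1+0 = 1
  0+0 = 0
  1+1 = 0 carry 1
  0+0+1 = 1
  1+0 = 1
  1+1 = 0 carry 1
  1+0+1 = 0 carry 1
  1+0+1 = 0 carry 1
  1+1+1 = 1 carry 1
  0+1+1 = 0 carry 1
  1+1+1 = 1 carry 1
  1+0+1 = 0 carry 1
  0+1+1 = 0 carry 1
  0+0+1 = 1
  1+0 = 1
  0+0 = 0
  1+0 = 1
  1+0 = 1
  0+1 = 1
  1+0 = 1
  1+0 = 1
  0+0 = 0
  1+0 = 1
  0+0 = 0
  1+0 = 1

0b101011111011001010001100111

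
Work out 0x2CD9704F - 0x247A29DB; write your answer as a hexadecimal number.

0x85F4674

Subtract column by column in base 16:
  F-B → 4
  4-D → 7 (borrow)
  0-9-1 → 6 (borrow)
  7-2-1 → 4
  9-A → F (borrow)
  D-7-1 → 5
  C-4 → 8
  2-2 → 0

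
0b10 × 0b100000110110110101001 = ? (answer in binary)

0b1000001101101101010010

Multiply each base-2 digit by 2, carrying:
  1×2 = 2 → write 0 carry 1
  0×2+1 = 1 → write 1
  0×2 = 0 → write 0
  1×2 = 2 → write 0 carry 1
  0×2+1 = 1 → write 1
  1×2 = 2 → write 0 carry 1
  0×2+1 = 1 → write 1
  1×2 = 2 → write 0 carry 1
  1×2+1 = 3 → write 1 carry 1
  0×2+1 = 1 → write 1
  1×2 = 2 → write 0 carry 1
  1×2+1 = 3 → write 1 carry 1
  0×2+1 = 1 → write 1
  1×2 = 2 → write 0 carry 1
  1×2+1 = 3 → write 1 carry 1
  0×2+1 = 1 → write 1
  0×2 = 0 → write 0
  0×2 = 0 → write 0
  0×2 = 0 → write 0
  0×2 = 0 → write 0
  1×2 = 2 → write 0 carry 1
  remaining carry: 1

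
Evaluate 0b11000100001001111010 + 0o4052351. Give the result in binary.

0o4052351 = 0b100000101010011101001 in binary.
Add column by column in base 2, right to left:
  0+1 = 1
  1+0 = 1
  0+0 = 0
  1+1 = 0 carry 1
  1+0+1 = 0 carry 1
  1+1+1 = 1 carry 1
  1+1+1 = 1 carry 1
  0+1+1 = 0 carry 1
  0+0+1 = 1
  1+0 = 1
  0+1 = 1
  0+0 = 0
  0+1 = 1
  0+0 = 0
  1+1 = 0 carry 1
  0+0+1 = 1
  0+0 = 0
  0+0 = 0
  1+0 = 1
  1+0 = 1
  0+1 = 1

0b111001001011101100011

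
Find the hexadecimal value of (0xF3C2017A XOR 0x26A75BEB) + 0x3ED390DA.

0x11438EB6B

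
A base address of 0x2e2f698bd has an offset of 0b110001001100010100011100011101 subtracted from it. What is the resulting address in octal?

0o126161250640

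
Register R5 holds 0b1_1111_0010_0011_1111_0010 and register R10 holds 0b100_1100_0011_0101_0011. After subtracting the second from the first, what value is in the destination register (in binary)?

Subtract column by column in base 2:
  0-1 → 1 (borrow)
  1-1-1 → 1 (borrow)
  0-0-1 → 1 (borrow)
  0-0-1 → 1 (borrow)
  1-1-1 → 1 (borrow)
  1-0-1 → 0
  1-1 → 0
  1-0 → 1
  1-1 → 0
  1-1 → 0
  0-0 → 0
  0-0 → 0
  0-0 → 0
  1-0 → 1
  0-1 → 1 (borrow)
  0-1-1 → 0 (borrow)
  1-0-1 → 0
  1-0 → 1
  1-1 → 0
  1-0 → 1
  1-0 → 1

0b110100110000010011111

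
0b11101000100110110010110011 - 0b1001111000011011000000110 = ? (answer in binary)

Subtract column by column in base 2:
  1-0 → 1
  1-1 → 0
  0-1 → 1 (borrow)
  0-0-1 → 1 (borrow)
  1-0-1 → 0
  1-0 → 1
  0-0 → 0
  1-0 → 1
  0-0 → 0
  0-1 → 1 (borrow)
  1-1-1 → 1 (borrow)
  1-0-1 → 0
  0-1 → 1 (borrow)
  1-1-1 → 1 (borrow)
  1-0-1 → 0
  0-0 → 0
  0-0 → 0
  1-0 → 1
  0-1 → 1 (borrow)
  0-1-1 → 0 (borrow)
  0-1-1 → 0 (borrow)
  1-1-1 → 1 (borrow)
  0-0-1 → 1 (borrow)
  1-0-1 → 0
  1-1 → 0
  1-0 → 1

0b10011001100011011010101101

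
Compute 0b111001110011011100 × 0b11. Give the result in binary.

Multiply each base-2 digit by 3, carrying:
  0×3 = 0 → write 0
  0×3 = 0 → write 0
  1×3 = 3 → write 1 carry 1
  1×3+1 = 4 → write 0 carry 2
  1×3+2 = 5 → write 1 carry 2
  0×3+2 = 2 → write 0 carry 1
  1×3+1 = 4 → write 0 carry 2
  1×3+2 = 5 → write 1 carry 2
  0×3+2 = 2 → write 0 carry 1
  0×3+1 = 1 → write 1
  1×3 = 3 → write 1 carry 1
  1×3+1 = 4 → write 0 carry 2
  1×3+2 = 5 → write 1 carry 2
  0×3+2 = 2 → write 0 carry 1
  0×3+1 = 1 → write 1
  1×3 = 3 → write 1 carry 1
  1×3+1 = 4 → write 0 carry 2
  1×3+2 = 5 → write 1 carry 2
  remaining carry: 10

0b10101101011010010100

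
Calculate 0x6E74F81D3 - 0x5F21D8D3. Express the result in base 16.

0x6882DA900

Subtract column by column in base 16:
  3-3 → 0
  D-D → 0
  1-8 → 9 (borrow)
  8-D-1 → A (borrow)
  F-1-1 → D
  4-2 → 2
  7-F → 8 (borrow)
  E-5-1 → 8
  6-0 → 6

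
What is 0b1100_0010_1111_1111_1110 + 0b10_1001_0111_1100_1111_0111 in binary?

Add column by column in base 2, right to left:
  0+1 = 1
  1+1 = 0 carry 1
  1+1+1 = 1 carry 1
  1+0+1 = 0 carry 1
  1+1+1 = 1 carry 1
  1+1+1 = 1 carry 1
  1+1+1 = 1 carry 1
  1+1+1 = 1 carry 1
  1+0+1 = 0 carry 1
  1+0+1 = 0 carry 1
  1+1+1 = 1 carry 1
  1+1+1 = 1 carry 1
  0+1+1 = 0 carry 1
  1+1+1 = 1 carry 1
  0+1+1 = 0 carry 1
  0+0+1 = 1
  0+1 = 1
  0+0 = 0
  1+0 = 1
  1+1 = 0 carry 1
  0+0+1 = 1
  0+1 = 1

0b1101011010110011110101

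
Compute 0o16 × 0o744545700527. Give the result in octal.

Multiply each base-8 digit by 14, carrying:
  7×14 = 98 → write 2 carry 12
  2×14+12 = 40 → write 0 carry 5
  5×14+5 = 75 → write 3 carry 9
  0×14+9 = 9 → write 1 carry 1
  0×14+1 = 1 → write 1
  7×14 = 98 → write 2 carry 12
  5×14+12 = 82 → write 2 carry 10
  4×14+10 = 66 → write 2 carry 8
  5×14+8 = 78 → write 6 carry 9
  4×14+9 = 65 → write 1 carry 8
  4×14+8 = 64 → write 0 carry 8
  7×14+8 = 106 → write 2 carry 13
  remaining carry: 15

0o15201622211302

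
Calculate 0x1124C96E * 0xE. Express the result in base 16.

0xF0030404

Multiply each base-16 digit by 14, carrying:
  E×14 = 196 → write 4 carry 12
  6×14+12 = 96 → write 0 carry 6
  9×14+6 = 132 → write 4 carry 8
  C×14+8 = 176 → write 0 carry 11
  4×14+11 = 67 → write 3 carry 4
  2×14+4 = 32 → write 0 carry 2
  1×14+2 = 16 → write 0 carry 1
  1×14+1 = 15 → write F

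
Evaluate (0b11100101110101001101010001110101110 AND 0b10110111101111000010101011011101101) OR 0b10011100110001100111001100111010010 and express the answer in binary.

0b10111101110101100111001101111111110

0b11100101110101001101010001110101110 AND 0b10110111101111000010101011011101101 = 0b10100101100101000000000001010101100.
Then OR with 0b10011100110001100111001100111010010.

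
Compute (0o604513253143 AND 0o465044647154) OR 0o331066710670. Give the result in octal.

0o604513253143 AND 0o465044647154 = 0o404000243140.
Then OR with 0o331066710670.

0o735066753770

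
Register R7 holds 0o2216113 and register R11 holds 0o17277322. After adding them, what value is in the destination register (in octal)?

0o21515435

Add column by column in base 8, right to left:
  3+2 = 5
  1+2 = 3
  1+3 = 4
  6+7 = 5 carry 1
  1+7+1 = 1 carry 1
  2+2+1 = 5
  2+7 = 1 carry 1
  0+1+1 = 2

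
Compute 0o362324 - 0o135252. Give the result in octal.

Subtract column by column in base 8:
  4-2 → 2
  2-5 → 5 (borrow)
  3-2-1 → 0
  2-5 → 5 (borrow)
  6-3-1 → 2
  3-1 → 2

0o225052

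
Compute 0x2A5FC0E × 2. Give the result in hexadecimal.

0x54BF81C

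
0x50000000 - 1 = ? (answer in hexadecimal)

0x4fffffff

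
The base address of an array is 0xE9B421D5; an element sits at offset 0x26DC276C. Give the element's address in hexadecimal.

0x110904941

Add column by column in base 16, right to left:
  5+C = 1 carry 1
  D+6+1 = 4 carry 1
  1+7+1 = 9
  2+2 = 4
  4+C = 0 carry 1
  B+D+1 = 9 carry 1
  9+6+1 = 0 carry 1
  E+2+1 = 1 carry 1
  final carry 1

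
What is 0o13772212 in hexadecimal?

Each octal digit is 3 bits: 1=001 3=011 7=111 7=111 2=010 2=010 1=001 2=010.
Group the bits into nibbles: 0010 1111 1111 0100 1000 1010 → 2FF48A.

0x2FF48A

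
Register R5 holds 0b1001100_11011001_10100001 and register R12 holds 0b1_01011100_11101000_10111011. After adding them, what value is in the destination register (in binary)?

Add column by column in base 2, right to left:
  1+1 = 0 carry 1
  0+1+1 = 0 carry 1
  0+0+1 = 1
  0+1 = 1
  0+1 = 1
  1+1 = 0 carry 1
  0+0+1 = 1
  1+1 = 0 carry 1
  1+0+1 = 0 carry 1
  0+0+1 = 1
  0+0 = 0
  1+1 = 0 carry 1
  1+0+1 = 0 carry 1
  0+1+1 = 0 carry 1
  1+1+1 = 1 carry 1
  1+1+1 = 1 carry 1
  0+0+1 = 1
  0+0 = 0
  1+1 = 0 carry 1
  1+1+1 = 1 carry 1
  0+1+1 = 0 carry 1
  0+0+1 = 1
  1+1 = 0 carry 1
  0+0+1 = 1
  0+1 = 1

0b1101010011100001001011100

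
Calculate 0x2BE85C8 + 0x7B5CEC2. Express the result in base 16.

0xA74548A

Add column by column in base 16, right to left:
  8+2 = A
  C+C = 8 carry 1
  5+E+1 = 4 carry 1
  8+C+1 = 5 carry 1
  E+5+1 = 4 carry 1
  B+B+1 = 7 carry 1
  2+7+1 = A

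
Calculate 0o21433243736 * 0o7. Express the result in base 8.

0o172677173422

Multiply each base-8 digit by 7, carrying:
  6×7 = 42 → write 2 carry 5
  3×7+5 = 26 → write 2 carry 3
  7×7+3 = 52 → write 4 carry 6
  3×7+6 = 27 → write 3 carry 3
  4×7+3 = 31 → write 7 carry 3
  2×7+3 = 17 → write 1 carry 2
  3×7+2 = 23 → write 7 carry 2
  3×7+2 = 23 → write 7 carry 2
  4×7+2 = 30 → write 6 carry 3
  1×7+3 = 10 → write 2 carry 1
  2×7+1 = 15 → write 7 carry 1
  remaining carry: 1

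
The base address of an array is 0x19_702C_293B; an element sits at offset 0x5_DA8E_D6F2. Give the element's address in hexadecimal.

Add column by column in base 16, right to left:
  B+2 = D
  3+F = 2 carry 1
  9+6+1 = 0 carry 1
  2+D+1 = 0 carry 1
  C+E+1 = B carry 1
  2+8+1 = B
  0+A = A
  7+D = 4 carry 1
  9+5+1 = F
  1+0 = 1

0x1F4ABB002D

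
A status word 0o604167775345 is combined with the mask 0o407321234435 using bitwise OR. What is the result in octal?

0o607367775775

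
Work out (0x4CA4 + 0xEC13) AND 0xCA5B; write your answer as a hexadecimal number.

0x813

Add column by column in base 16, right to left:
  4+3 = 7
  A+1 = B
  C+C = 8 carry 1
  4+E+1 = 3 carry 1
  final carry 1
Sum = 0x138B7; now AND with 0xCA5B:
  1&0=0, 3&C=0, 8&A=8, B&5=1, 7&B=3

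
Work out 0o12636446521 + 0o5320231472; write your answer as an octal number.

0o20156700213

Add column by column in base 8, right to left:
  1+2 = 3
  2+7 = 1 carry 1
  5+4+1 = 2 carry 1
  6+1+1 = 0 carry 1
  4+3+1 = 0 carry 1
  4+2+1 = 7
  6+0 = 6
  3+2 = 5
  6+3 = 1 carry 1
  2+5+1 = 0 carry 1
  1+0+1 = 2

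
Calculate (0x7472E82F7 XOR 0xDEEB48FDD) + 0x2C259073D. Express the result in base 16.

0xD6BF31467

First 0x7472E82F7 XOR 0xDEEB48FDD = 0xAA99A0D2A.
Add column by column in base 16, right to left:
  A+D = 7 carry 1
  2+3+1 = 6
  D+7 = 4 carry 1
  0+0+1 = 1
  A+9 = 3 carry 1
  9+5+1 = F
  9+2 = B
  A+C = 6 carry 1
  A+2+1 = D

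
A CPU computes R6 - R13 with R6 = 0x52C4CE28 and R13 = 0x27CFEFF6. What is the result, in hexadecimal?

Subtract column by column in base 16:
  8-6 → 2
  2-F → 3 (borrow)
  E-F-1 → E (borrow)
  C-E-1 → D (borrow)
  4-F-1 → 4 (borrow)
  C-C-1 → F (borrow)
  2-7-1 → A (borrow)
  5-2-1 → 2

0x2AF4DE32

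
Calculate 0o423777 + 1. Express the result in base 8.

0o424000

The trailing 3 digits are 7 (max in base 8), so adding 1 cascades: they roll to 0 and the next digit up increments.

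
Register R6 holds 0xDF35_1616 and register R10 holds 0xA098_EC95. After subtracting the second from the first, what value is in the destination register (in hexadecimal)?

Subtract column by column in base 16:
  6-5 → 1
  1-9 → 8 (borrow)
  6-C-1 → 9 (borrow)
  1-E-1 → 2 (borrow)
  5-8-1 → C (borrow)
  3-9-1 → 9 (borrow)
  F-0-1 → E
  D-A → 3

0x3E9C2981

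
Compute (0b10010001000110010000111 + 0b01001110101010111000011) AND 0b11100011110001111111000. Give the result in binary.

Add column by column in base 2, right to left:
  1+1 = 0 carry 1
  1+1+1 = 1 carry 1
  1+0+1 = 0 carry 1
  0+0+1 = 1
  0+0 = 0
  0+0 = 0
  0+1 = 1
  1+1 = 0 carry 1
  0+1+1 = 0 carry 1
  0+0+1 = 1
  1+1 = 0 carry 1
  1+0+1 = 0 carry 1
  0+1+1 = 0 carry 1
  0+0+1 = 1
  0+1 = 1
  1+0 = 1
  0+1 = 1
  0+1 = 1
  0+1 = 1
  1+0 = 1
  0+0 = 0
  0+1 = 1
  1+0 = 1
Sum = 0b11011111110001001001010; now AND with 0b11100011110001111111000:
  11011111110001001001010
& 11100011110001111111000
= 11000011110001001001000

0b11000011110001001001000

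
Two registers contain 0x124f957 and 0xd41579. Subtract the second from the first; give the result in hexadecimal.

Subtract column by column in base 16:
  7-9 → e (borrow)
  5-7-1 → d (borrow)
  9-5-1 → 3
  f-1 → e
  4-4 → 0
  2-d → 5 (borrow)
  1-0-1 → 0

0x50e3de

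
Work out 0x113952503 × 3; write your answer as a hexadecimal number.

Multiply each base-16 digit by 3, carrying:
  3×3 = 9 → write 9
  0×3 = 0 → write 0
  5×3 = 15 → write F
  2×3 = 6 → write 6
  5×3 = 15 → write F
  9×3 = 27 → write B carry 1
  3×3+1 = 10 → write A
  1×3 = 3 → write 3
  1×3 = 3 → write 3

0x33ABF6F09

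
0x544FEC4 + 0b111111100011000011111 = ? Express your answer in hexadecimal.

0x564C4E3

0b111111100011000011111 = 0x1FC61F in hexadecimal.
Add column by column in base 16, right to left:
  4+F = 3 carry 1
  C+1+1 = E
  E+6 = 4 carry 1
  F+C+1 = C carry 1
  4+F+1 = 4 carry 1
  4+1+1 = 6
  5+0 = 5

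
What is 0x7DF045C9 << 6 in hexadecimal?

0x1F7C117240

6 bits is not a whole number of base-16 digits; in binary: 1111101111100000100010111001001 << 6 = 1111101111100000100010111001001000000.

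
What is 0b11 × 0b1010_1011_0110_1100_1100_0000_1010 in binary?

0b100000001001000110010000011110

Multiply each base-2 digit by 3, carrying:
  0×3 = 0 → write 0
  1×3 = 3 → write 1 carry 1
  0×3+1 = 1 → write 1
  1×3 = 3 → write 1 carry 1
  0×3+1 = 1 → write 1
  0×3 = 0 → write 0
  0×3 = 0 → write 0
  0×3 = 0 → write 0
  0×3 = 0 → write 0
  0×3 = 0 → write 0
  1×3 = 3 → write 1 carry 1
  1×3+1 = 4 → write 0 carry 2
  0×3+2 = 2 → write 0 carry 1
  0×3+1 = 1 → write 1
  1×3 = 3 → write 1 carry 1
  1×3+1 = 4 → write 0 carry 2
  0×3+2 = 2 → write 0 carry 1
  1×3+1 = 4 → write 0 carry 2
  1×3+2 = 5 → write 1 carry 2
  0×3+2 = 2 → write 0 carry 1
  1×3+1 = 4 → write 0 carry 2
  1×3+2 = 5 → write 1 carry 2
  0×3+2 = 2 → write 0 carry 1
  1×3+1 = 4 → write 0 carry 2
  0×3+2 = 2 → write 0 carry 1
  1×3+1 = 4 → write 0 carry 2
  0×3+2 = 2 → write 0 carry 1
  1×3+1 = 4 → write 0 carry 2
  remaining carry: 10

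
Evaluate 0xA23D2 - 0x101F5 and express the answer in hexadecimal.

0x921DD

Subtract column by column in base 16:
  2-5 → D (borrow)
  D-F-1 → D (borrow)
  3-1-1 → 1
  2-0 → 2
  A-1 → 9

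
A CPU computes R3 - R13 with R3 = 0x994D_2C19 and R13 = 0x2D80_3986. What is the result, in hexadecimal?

0x6BCCF293

Subtract column by column in base 16:
  9-6 → 3
  1-8 → 9 (borrow)
  C-9-1 → 2
  2-3 → F (borrow)
  D-0-1 → C
  4-8 → C (borrow)
  9-D-1 → B (borrow)
  9-2-1 → 6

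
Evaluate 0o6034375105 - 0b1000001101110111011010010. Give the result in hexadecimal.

0x2f6b0b73

0o6034375105 = 0x3071fa45 in hexadecimal.
0b1000001101110111011010010 = 0x106eed2 in hexadecimal.
Subtract column by column in base 16:
  5-2 → 3
  4-d → 7 (borrow)
  a-e-1 → b (borrow)
  f-e-1 → 0
  1-6 → b (borrow)
  7-0-1 → 6
  0-1 → f (borrow)
  3-0-1 → 2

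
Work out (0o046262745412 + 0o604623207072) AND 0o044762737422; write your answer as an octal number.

Add column by column in base 8, right to left:
  2+2 = 4
  1+7 = 0 carry 1
  4+0+1 = 5
  5+7 = 4 carry 1
  4+0+1 = 5
  7+2 = 1 carry 1
  2+3+1 = 6
  6+2 = 0 carry 1
  2+6+1 = 1 carry 1
  6+4+1 = 3 carry 1
  4+0+1 = 5
  0+6 = 6
Sum = 0o653106154504; now AND with 0o044762737422:
  6&0=0, 5&4=4, 3&4=0, 1&7=1, 0&6=0, 6&2=2, 1&7=1, 5&3=1, 4&7=4, 5&4=4, 0&2=0, 4&2=0

0o40102114400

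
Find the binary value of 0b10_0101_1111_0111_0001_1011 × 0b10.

0b10010111110111000110110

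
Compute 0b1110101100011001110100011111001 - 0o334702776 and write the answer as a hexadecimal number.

0b1110101100011001110100011111001 = 0x758ce8f9 in hexadecimal.
0o334702776 = 0x37385fe in hexadecimal.
Subtract column by column in base 16:
  9-e → b (borrow)
  f-f-1 → f (borrow)
  8-5-1 → 2
  e-8 → 6
  c-3 → 9
  8-7 → 1
  5-3 → 2
  7-0 → 7

0x721962fb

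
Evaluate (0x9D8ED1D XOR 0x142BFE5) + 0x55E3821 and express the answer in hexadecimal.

0xDF88B19

First 0x9D8ED1D XOR 0x142BFE5 = 0x89A52F8.
Add column by column in base 16, right to left:
  8+1 = 9
  F+2 = 1 carry 1
  2+8+1 = B
  5+3 = 8
  A+E = 8 carry 1
  9+5+1 = F
  8+5 = D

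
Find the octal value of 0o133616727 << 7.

7 bits is not a whole number of base-8 digits; in binary: 1011011110001110111010111 << 7 = 10110111100011101110101110000000.

0o26743565600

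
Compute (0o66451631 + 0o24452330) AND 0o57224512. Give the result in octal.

0o13024100

Add column by column in base 8, right to left:
  1+0 = 1
  3+3 = 6
  6+3 = 1 carry 1
  1+2+1 = 4
  5+5 = 2 carry 1
  4+4+1 = 1 carry 1
  6+4+1 = 3 carry 1
  6+2+1 = 1 carry 1
  final carry 1
Sum = 0o113124161; now AND with 0o57224512:
  1&0=0, 1&5=1, 3&7=3, 1&2=0, 2&2=2, 4&4=4, 1&5=1, 6&1=0, 1&2=0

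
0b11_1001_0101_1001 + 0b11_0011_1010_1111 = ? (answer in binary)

0b110110100001000

Add column by column in base 2, right to left:
  1+1 = 0 carry 1
  0+1+1 = 0 carry 1
  0+1+1 = 0 carry 1
  1+1+1 = 1 carry 1
  1+0+1 = 0 carry 1
  0+1+1 = 0 carry 1
  1+0+1 = 0 carry 1
  0+1+1 = 0 carry 1
  1+1+1 = 1 carry 1
  0+1+1 = 0 carry 1
  0+0+1 = 1
  1+0 = 1
  1+1 = 0 carry 1
  1+1+1 = 1 carry 1
  final carry 1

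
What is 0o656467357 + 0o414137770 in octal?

0o1272627347

Add column by column in base 8, right to left:
  7+0 = 7
  5+7 = 4 carry 1
  3+7+1 = 3 carry 1
  7+7+1 = 7 carry 1
  6+3+1 = 2 carry 1
  4+1+1 = 6
  6+4 = 2 carry 1
  5+1+1 = 7
  6+4 = 2 carry 1
  final carry 1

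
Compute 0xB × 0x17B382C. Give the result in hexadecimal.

0x104B69E4

Multiply each base-16 digit by 11, carrying:
  C×11 = 132 → write 4 carry 8
  2×11+8 = 30 → write E carry 1
  8×11+1 = 89 → write 9 carry 5
  3×11+5 = 38 → write 6 carry 2
  B×11+2 = 123 → write B carry 7
  7×11+7 = 84 → write 4 carry 5
  1×11+5 = 16 → write 0 carry 1
  remaining carry: 1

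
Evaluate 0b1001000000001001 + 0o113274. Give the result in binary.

0o113274 = 0b1001011010111100 in binary.
Add column by column in base 2, right to left:
  1+0 = 1
  0+0 = 0
  0+1 = 1
  1+1 = 0 carry 1
  0+1+1 = 0 carry 1
  0+1+1 = 0 carry 1
  0+0+1 = 1
  0+1 = 1
  0+0 = 0
  0+1 = 1
  0+1 = 1
  0+0 = 0
  1+1 = 0 carry 1
  0+0+1 = 1
  0+0 = 0
  1+1 = 0 carry 1
  final carry 1

0b10010011011000101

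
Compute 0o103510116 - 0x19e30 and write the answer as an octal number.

0o103171036

0x19e30 = 0o317060 in octal.
Subtract column by column in base 8:
  6-0 → 6
  1-6 → 3 (borrow)
  1-0-1 → 0
  0-7 → 1 (borrow)
  1-1-1 → 7 (borrow)
  5-3-1 → 1
  3-0 → 3
  0-0 → 0
  1-0 → 1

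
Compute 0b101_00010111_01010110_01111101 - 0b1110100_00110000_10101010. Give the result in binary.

0b100101000110010010111010011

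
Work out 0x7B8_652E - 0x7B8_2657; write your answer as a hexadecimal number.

0x3ED7

Subtract column by column in base 16:
  E-7 → 7
  2-5 → D (borrow)
  5-6-1 → E (borrow)
  6-2-1 → 3
  8-8 → 0
  B-B → 0
  7-7 → 0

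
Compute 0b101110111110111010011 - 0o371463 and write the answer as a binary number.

0b101011000101010100000

0o371463 = 0b11111001100110011 in binary.
Subtract column by column in base 2:
  1-1 → 0
  1-1 → 0
  0-0 → 0
  0-0 → 0
  1-1 → 0
  0-1 → 1 (borrow)
  1-0-1 → 0
  1-0 → 1
  1-1 → 0
  0-1 → 1 (borrow)
  1-0-1 → 0
  1-0 → 1
  1-1 → 0
  1-1 → 0
  1-1 → 0
  0-1 → 1 (borrow)
  1-1-1 → 1 (borrow)
  1-0-1 → 0
  1-0 → 1
  0-0 → 0
  1-0 → 1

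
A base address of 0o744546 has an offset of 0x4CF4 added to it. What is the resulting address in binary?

0o744546 = 0b111100100101100110 in binary.
0x4CF4 = 0b100110011110100 in binary.
Add column by column in base 2, right to left:
  0+0 = 0
  1+0 = 1
  1+1 = 0 carry 1
  0+0+1 = 1
  0+1 = 1
  1+1 = 0 carry 1
  1+1+1 = 1 carry 1
  0+1+1 = 0 carry 1
  1+0+1 = 0 carry 1
  0+0+1 = 1
  0+1 = 1
  1+1 = 0 carry 1
  0+0+1 = 1
  0+0 = 0
  1+1 = 0 carry 1
  1+0+1 = 0 carry 1
  1+0+1 = 0 carry 1
  1+0+1 = 0 carry 1
  final carry 1

0b1000001011001011010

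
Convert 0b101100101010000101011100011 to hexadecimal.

Group the bits into nibbles: 0101 1001 0101 0000 1010 1110 0011 → 5950AE3.

0x5950AE3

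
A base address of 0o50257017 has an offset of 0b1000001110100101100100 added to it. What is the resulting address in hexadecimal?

0xc24773

0o50257017 = 0xa15e0f in hexadecimal.
0b1000001110100101100100 = 0x20e964 in hexadecimal.
Add column by column in base 16, right to left:
  f+4 = 3 carry 1
  0+6+1 = 7
  e+9 = 7 carry 1
  5+e+1 = 4 carry 1
  1+0+1 = 2
  a+2 = c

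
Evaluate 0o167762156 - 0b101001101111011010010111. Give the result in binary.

0b1001110001110110111010111

0o167762156 = 0b1110111111110010001101110 in binary.
Subtract column by column in base 2:
  0-1 → 1 (borrow)
  1-1-1 → 1 (borrow)
  1-1-1 → 1 (borrow)
  1-0-1 → 0
  0-1 → 1 (borrow)
  1-0-1 → 0
  1-0 → 1
  0-1 → 1 (borrow)
  0-0-1 → 1 (borrow)
  0-1-1 → 0 (borrow)
  1-1-1 → 1 (borrow)
  0-0-1 → 1 (borrow)
  0-1-1 → 0 (borrow)
  1-1-1 → 1 (borrow)
  1-1-1 → 1 (borrow)
  1-1-1 → 1 (borrow)
  1-0-1 → 0
  1-1 → 0
  1-1 → 0
  1-0 → 1
  1-0 → 1
  0-1 → 1 (borrow)
  1-0-1 → 0
  1-1 → 0
  1-0 → 1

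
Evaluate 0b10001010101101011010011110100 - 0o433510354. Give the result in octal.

0o1472022010

0b10001010101101011010011110100 = 0o2125532364 in octal.
Subtract column by column in base 8:
  4-4 → 0
  6-5 → 1
  3-3 → 0
  2-0 → 2
  3-1 → 2
  5-5 → 0
  5-3 → 2
  2-3 → 7 (borrow)
  1-4-1 → 4 (borrow)
  2-0-1 → 1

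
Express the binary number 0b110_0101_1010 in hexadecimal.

0x65a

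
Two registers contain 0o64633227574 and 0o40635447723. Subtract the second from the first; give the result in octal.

0o23775557651

Subtract column by column in base 8:
  4-3 → 1
  7-2 → 5
  5-7 → 6 (borrow)
  7-7-1 → 7 (borrow)
  2-4-1 → 5 (borrow)
  2-4-1 → 5 (borrow)
  3-5-1 → 5 (borrow)
  3-3-1 → 7 (borrow)
  6-6-1 → 7 (borrow)
  4-0-1 → 3
  6-4 → 2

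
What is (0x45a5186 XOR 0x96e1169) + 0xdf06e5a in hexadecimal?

First 0x45a5186 XOR 0x96e1169 = 0xd3440ef.
Add column by column in base 16, right to left:
  f+a = 9 carry 1
  e+5+1 = 4 carry 1
  0+e+1 = f
  4+6 = a
  4+0 = 4
  3+f = 2 carry 1
  d+d+1 = b carry 1
  final carry 1

0x1b24af49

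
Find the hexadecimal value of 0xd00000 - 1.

The trailing 5 digits are 0, so subtracting 1 borrows through: they become F and the next digit up decrements.

0xcfffff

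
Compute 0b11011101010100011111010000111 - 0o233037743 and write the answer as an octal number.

0b11011101010100011111010000111 = 0o3352437207 in octal.
Subtract column by column in base 8:
  7-3 → 4
  0-4 → 4 (borrow)
  2-7-1 → 2 (borrow)
  7-7-1 → 7 (borrow)
  3-3-1 → 7 (borrow)
  4-0-1 → 3
  2-3 → 7 (borrow)
  5-3-1 → 1
  3-2 → 1
  3-0 → 3

0o3117377244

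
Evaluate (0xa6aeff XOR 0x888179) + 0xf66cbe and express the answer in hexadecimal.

0x1249c44

First 0xa6aeff XOR 0x888179 = 0x2e2f86.
Add column by column in base 16, right to left:
  6+e = 4 carry 1
  8+b+1 = 4 carry 1
  f+c+1 = c carry 1
  2+6+1 = 9
  e+6 = 4 carry 1
  2+f+1 = 2 carry 1
  final carry 1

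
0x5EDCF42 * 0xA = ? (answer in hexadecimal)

0x3B4A1894

Multiply each base-16 digit by 10, carrying:
  2×10 = 20 → write 4 carry 1
  4×10+1 = 41 → write 9 carry 2
  F×10+2 = 152 → write 8 carry 9
  C×10+9 = 129 → write 1 carry 8
  D×10+8 = 138 → write A carry 8
  E×10+8 = 148 → write 4 carry 9
  5×10+9 = 59 → write B carry 3
  remaining carry: 3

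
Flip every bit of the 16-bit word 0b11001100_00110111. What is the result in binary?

0b0011001111001000

Invert each bit: 1100110000110111 → 0011001111001000.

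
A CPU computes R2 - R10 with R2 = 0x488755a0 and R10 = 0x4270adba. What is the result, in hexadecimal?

Subtract column by column in base 16:
  0-a → 6 (borrow)
  a-b-1 → e (borrow)
  5-d-1 → 7 (borrow)
  5-a-1 → a (borrow)
  7-0-1 → 6
  8-7 → 1
  8-2 → 6
  4-4 → 0

0x616a7e6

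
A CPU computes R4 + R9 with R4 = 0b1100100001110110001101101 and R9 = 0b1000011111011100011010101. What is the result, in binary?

Add column by column in base 2, right to left:
  1+1 = 0 carry 1
  0+0+1 = 1
  1+1 = 0 carry 1
  1+0+1 = 0 carry 1
  0+1+1 = 0 carry 1
  1+0+1 = 0 carry 1
  1+1+1 = 1 carry 1
  0+1+1 = 0 carry 1
  0+0+1 = 1
  0+0 = 0
  1+0 = 1
  1+1 = 0 carry 1
  0+1+1 = 0 carry 1
  1+1+1 = 1 carry 1
  1+0+1 = 0 carry 1
  1+1+1 = 1 carry 1
  0+1+1 = 0 carry 1
  0+1+1 = 0 carry 1
  0+1+1 = 0 carry 1
  0+1+1 = 0 carry 1
  1+0+1 = 0 carry 1
  0+0+1 = 1
  0+0 = 0
  1+0 = 1
  1+1 = 0 carry 1
  final carry 1

0b10101000001010010101000010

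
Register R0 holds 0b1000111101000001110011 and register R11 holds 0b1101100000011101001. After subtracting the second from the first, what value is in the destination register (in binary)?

0b111010000111110001010

Subtract column by column in base 2:
  1-1 → 0
  1-0 → 1
  0-0 → 0
  0-1 → 1 (borrow)
  1-0-1 → 0
  1-1 → 0
  1-1 → 0
  0-1 → 1 (borrow)
  0-0-1 → 1 (borrow)
  0-0-1 → 1 (borrow)
  0-0-1 → 1 (borrow)
  0-0-1 → 1 (borrow)
  1-0-1 → 0
  0-0 → 0
  1-1 → 0
  1-1 → 0
  1-0 → 1
  1-1 → 0
  0-1 → 1 (borrow)
  0-0-1 → 1 (borrow)
  0-0-1 → 1 (borrow)
  1-0-1 → 0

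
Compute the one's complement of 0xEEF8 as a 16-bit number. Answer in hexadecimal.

Each hex digit d becomes F−d:
  E→1, E→1, F→0, 8→7

0x1107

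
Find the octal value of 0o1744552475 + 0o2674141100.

0o4640713575

Add column by column in base 8, right to left:
  5+0 = 5
  7+0 = 7
  4+1 = 5
  2+1 = 3
  5+4 = 1 carry 1
  5+1+1 = 7
  4+4 = 0 carry 1
  4+7+1 = 4 carry 1
  7+6+1 = 6 carry 1
  1+2+1 = 4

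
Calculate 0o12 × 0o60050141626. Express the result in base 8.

Multiply each base-8 digit by 10, carrying:
  6×10 = 60 → write 4 carry 7
  2×10+7 = 27 → write 3 carry 3
  6×10+3 = 63 → write 7 carry 7
  1×10+7 = 17 → write 1 carry 2
  4×10+2 = 42 → write 2 carry 5
  1×10+5 = 15 → write 7 carry 1
  0×10+1 = 1 → write 1
  5×10 = 50 → write 2 carry 6
  0×10+6 = 6 → write 6
  0×10 = 0 → write 0
  6×10 = 60 → write 4 carry 7
  remaining carry: 7

0o740621721734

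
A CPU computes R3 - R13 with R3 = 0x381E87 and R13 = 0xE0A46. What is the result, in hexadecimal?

0x2A1441

Subtract column by column in base 16:
  7-6 → 1
  8-4 → 4
  E-A → 4
  1-0 → 1
  8-E → A (borrow)
  3-0-1 → 2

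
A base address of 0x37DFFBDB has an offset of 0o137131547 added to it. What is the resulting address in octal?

0o7127127502

0x37DFFBDB = 0o6767775733 in octal.
Add column by column in base 8, right to left:
  3+7 = 2 carry 1
  3+4+1 = 0 carry 1
  7+5+1 = 5 carry 1
  5+1+1 = 7
  7+3 = 2 carry 1
  7+1+1 = 1 carry 1
  7+7+1 = 7 carry 1
  6+3+1 = 2 carry 1
  7+1+1 = 1 carry 1
  6+0+1 = 7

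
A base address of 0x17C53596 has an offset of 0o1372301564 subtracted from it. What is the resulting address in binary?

0x17C53596 = 0b10111110001010011010110010110 in binary.
0o1372301564 = 0b1011111010011000001101110100 in binary.
Subtract column by column in base 2:
  0-0 → 0
  1-0 → 1
  1-1 → 0
  0-0 → 0
  1-1 → 0
  0-1 → 1 (borrow)
  0-1-1 → 0 (borrow)
  1-0-1 → 0
  1-1 → 0
  0-1 → 1 (borrow)
  1-0-1 → 0
  0-0 → 0
  1-0 → 1
  1-0 → 1
  0-0 → 0
  0-1 → 1 (borrow)
  1-1-1 → 1 (borrow)
  0-0-1 → 1 (borrow)
  1-0-1 → 0
  0-1 → 1 (borrow)
  0-0-1 → 1 (borrow)
  0-1-1 → 0 (borrow)
  1-1-1 → 1 (borrow)
  1-1-1 → 1 (borrow)
  1-1-1 → 1 (borrow)
  1-1-1 → 1 (borrow)
  1-0-1 → 0
  0-1 → 1 (borrow)
  1-0-1 → 0

0b1011110110111011001000100010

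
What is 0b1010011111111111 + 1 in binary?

The trailing 11 digits are 1 (max in base 2), so adding 1 cascades: they roll to 0 and the next digit up increments.

0b1010100000000000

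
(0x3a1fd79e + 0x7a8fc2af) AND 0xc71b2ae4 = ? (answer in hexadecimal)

0x840b0a44

Add column by column in base 16, right to left:
  e+f = d carry 1
  9+a+1 = 4 carry 1
  7+2+1 = a
  d+c = 9 carry 1
  f+f+1 = f carry 1
  1+8+1 = a
  a+a = 4 carry 1
  3+7+1 = b
Sum = 0xb4af9a4d; now AND with 0xc71b2ae4:
  b&c=8, 4&7=4, a&1=0, f&b=b, 9&2=0, a&a=a, 4&e=4, d&4=4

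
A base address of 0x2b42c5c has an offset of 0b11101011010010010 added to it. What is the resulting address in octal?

0x2b42c5c = 0o255026134 in octal.
0b11101011010010010 = 0o353222 in octal.
Add column by column in base 8, right to left:
  4+2 = 6
  3+2 = 5
  1+2 = 3
  6+3 = 1 carry 1
  2+5+1 = 0 carry 1
  0+3+1 = 4
  5+0 = 5
  5+0 = 5
  2+0 = 2

0o255401356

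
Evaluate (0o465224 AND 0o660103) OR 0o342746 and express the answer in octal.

0o465224 AND 0o660103 = 0o460000.
Then OR with 0o342746.

0o762746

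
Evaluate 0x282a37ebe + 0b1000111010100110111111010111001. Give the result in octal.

0x282a37ebe = 0o120250677276 in octal.
0b1000111010100110111111010111001 = 0o10724677271 in octal.
Add column by column in base 8, right to left:
  6+1 = 7
  7+7 = 6 carry 1
  2+2+1 = 5
  7+7 = 6 carry 1
  7+7+1 = 7 carry 1
  6+6+1 = 5 carry 1
  0+4+1 = 5
  5+2 = 7
  2+7 = 1 carry 1
  0+0+1 = 1
  2+1 = 3
  1+0 = 1

0o131175576567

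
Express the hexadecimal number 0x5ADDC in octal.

0o1326734

Expand each hex digit to 4 bits: 5=0101 A=1010 D=1101 D=1101 C=1100.
Group the bits in threes: 001 011 010 110 111 011 100 → 1326734.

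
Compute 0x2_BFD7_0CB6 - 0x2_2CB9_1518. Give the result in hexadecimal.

Subtract column by column in base 16:
  6-8 → E (borrow)
  B-1-1 → 9
  C-5 → 7
  0-1 → F (borrow)
  7-9-1 → D (borrow)
  D-B-1 → 1
  F-C → 3
  B-2 → 9
  2-2 → 0

0x931DF79E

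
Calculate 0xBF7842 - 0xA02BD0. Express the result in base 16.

0x1F4C72

Subtract column by column in base 16:
  2-0 → 2
  4-D → 7 (borrow)
  8-B-1 → C (borrow)
  7-2-1 → 4
  F-0 → F
  B-A → 1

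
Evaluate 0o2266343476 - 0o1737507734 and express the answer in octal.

Subtract column by column in base 8:
  6-4 → 2
  7-3 → 4
  4-7 → 5 (borrow)
  3-7-1 → 3 (borrow)
  4-0-1 → 3
  3-5 → 6 (borrow)
  6-7-1 → 6 (borrow)
  6-3-1 → 2
  2-7 → 3 (borrow)
  2-1-1 → 0

0o326633542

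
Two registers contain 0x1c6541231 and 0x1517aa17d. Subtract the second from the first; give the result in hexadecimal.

Subtract column by column in base 16:
  1-d → 4 (borrow)
  3-7-1 → b (borrow)
  2-1-1 → 0
  1-a → 7 (borrow)
  4-a-1 → 9 (borrow)
  5-7-1 → d (borrow)
  6-1-1 → 4
  c-5 → 7
  1-1 → 0

0x74d970b4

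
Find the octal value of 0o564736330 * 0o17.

Multiply each base-8 digit by 15, carrying:
  0×15 = 0 → write 0
  3×15 = 45 → write 5 carry 5
  3×15+5 = 50 → write 2 carry 6
  6×15+6 = 96 → write 0 carry 12
  3×15+12 = 57 → write 1 carry 7
  7×15+7 = 112 → write 0 carry 14
  4×15+14 = 74 → write 2 carry 9
  6×15+9 = 99 → write 3 carry 12
  5×15+12 = 87 → write 7 carry 10
  remaining carry: 12

0o12732010250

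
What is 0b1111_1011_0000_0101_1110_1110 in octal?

0o76602756

Group the bits in threes: 111 110 110 000 010 111 101 110 → 76602756.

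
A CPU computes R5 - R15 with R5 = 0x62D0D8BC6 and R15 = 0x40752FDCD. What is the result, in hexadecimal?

0x225BA8DF9

Subtract column by column in base 16:
  6-D → 9 (borrow)
  C-C-1 → F (borrow)
  B-D-1 → D (borrow)
  8-F-1 → 8 (borrow)
  D-2-1 → A
  0-5 → B (borrow)
  D-7-1 → 5
  2-0 → 2
  6-4 → 2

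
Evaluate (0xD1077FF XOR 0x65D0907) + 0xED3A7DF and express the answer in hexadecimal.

0x1A2126D7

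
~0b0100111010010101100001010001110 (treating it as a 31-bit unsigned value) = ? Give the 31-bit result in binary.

0b1011000101101010011110101110001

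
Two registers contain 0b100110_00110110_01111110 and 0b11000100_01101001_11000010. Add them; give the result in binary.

Add column by column in base 2, right to left:
  0+0 = 0
  1+1 = 0 carry 1
  1+0+1 = 0 carry 1
  1+0+1 = 0 carry 1
  1+0+1 = 0 carry 1
  1+0+1 = 0 carry 1
  1+1+1 = 1 carry 1
  0+1+1 = 0 carry 1
  0+1+1 = 0 carry 1
  1+0+1 = 0 carry 1
  1+0+1 = 0 carry 1
  0+1+1 = 0 carry 1
  1+0+1 = 0 carry 1
  1+1+1 = 1 carry 1
  0+1+1 = 0 carry 1
  0+0+1 = 1
  0+0 = 0
  1+0 = 1
  1+1 = 0 carry 1
  0+0+1 = 1
  0+0 = 0
  1+0 = 1
  0+1 = 1
  0+1 = 1

0b111010101010000001000000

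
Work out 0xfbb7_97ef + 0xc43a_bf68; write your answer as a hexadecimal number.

Add column by column in base 16, right to left:
  f+8 = 7 carry 1
  e+6+1 = 5 carry 1
  7+f+1 = 7 carry 1
  9+b+1 = 5 carry 1
  7+a+1 = 2 carry 1
  b+3+1 = f
  b+4 = f
  f+c = b carry 1
  final carry 1

0x1bff25757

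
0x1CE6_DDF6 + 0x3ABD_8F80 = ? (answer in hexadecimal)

0x57A46D76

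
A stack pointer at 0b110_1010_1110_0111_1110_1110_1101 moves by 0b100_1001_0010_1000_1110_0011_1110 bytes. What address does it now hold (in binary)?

Add column by column in base 2, right to left:
  1+0 = 1
  0+1 = 1
  1+1 = 0 carry 1
  1+1+1 = 1 carry 1
  0+1+1 = 0 carry 1
  1+1+1 = 1 carry 1
  1+0+1 = 0 carry 1
  1+0+1 = 0 carry 1
  0+0+1 = 1
  1+1 = 0 carry 1
  1+1+1 = 1 carry 1
  1+1+1 = 1 carry 1
  1+0+1 = 0 carry 1
  1+0+1 = 0 carry 1
  1+0+1 = 0 carry 1
  0+1+1 = 0 carry 1
  0+0+1 = 1
  1+1 = 0 carry 1
  1+0+1 = 0 carry 1
  1+0+1 = 0 carry 1
  0+1+1 = 0 carry 1
  1+0+1 = 0 carry 1
  0+0+1 = 1
  1+1 = 0 carry 1
  0+0+1 = 1
  1+0 = 1
  1+1 = 0 carry 1
  final carry 1

0b1011010000010000110100101011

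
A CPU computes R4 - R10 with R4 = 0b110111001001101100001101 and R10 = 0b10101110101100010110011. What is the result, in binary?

0b100001010100001001011010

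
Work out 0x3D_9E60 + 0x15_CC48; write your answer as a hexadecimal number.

0x536AA8

Add column by column in base 16, right to left:
  0+8 = 8
  6+4 = A
  E+C = A carry 1
  9+C+1 = 6 carry 1
  D+5+1 = 3 carry 1
  3+1+1 = 5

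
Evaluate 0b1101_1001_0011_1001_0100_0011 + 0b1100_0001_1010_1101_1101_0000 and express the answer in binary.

0b1100110101110011100010011

Add column by column in base 2, right to left:
  1+0 = 1
  1+0 = 1
  0+0 = 0
  0+0 = 0
  0+1 = 1
  0+0 = 0
  1+1 = 0 carry 1
  0+1+1 = 0 carry 1
  1+1+1 = 1 carry 1
  0+0+1 = 1
  0+1 = 1
  1+1 = 0 carry 1
  1+0+1 = 0 carry 1
  1+1+1 = 1 carry 1
  0+0+1 = 1
  0+1 = 1
  1+1 = 0 carry 1
  0+0+1 = 1
  0+0 = 0
  1+0 = 1
  1+0 = 1
  0+0 = 0
  1+1 = 0 carry 1
  1+1+1 = 1 carry 1
  final carry 1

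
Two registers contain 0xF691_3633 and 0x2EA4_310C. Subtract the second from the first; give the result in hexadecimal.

0xC7ED0527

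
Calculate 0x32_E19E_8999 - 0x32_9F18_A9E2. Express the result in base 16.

Subtract column by column in base 16:
  9-2 → 7
  9-E → B (borrow)
  9-9-1 → F (borrow)
  8-A-1 → D (borrow)
  E-8-1 → 5
  9-1 → 8
  1-F → 2 (borrow)
  E-9-1 → 4
  2-2 → 0
  3-3 → 0

0x4285DFB7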